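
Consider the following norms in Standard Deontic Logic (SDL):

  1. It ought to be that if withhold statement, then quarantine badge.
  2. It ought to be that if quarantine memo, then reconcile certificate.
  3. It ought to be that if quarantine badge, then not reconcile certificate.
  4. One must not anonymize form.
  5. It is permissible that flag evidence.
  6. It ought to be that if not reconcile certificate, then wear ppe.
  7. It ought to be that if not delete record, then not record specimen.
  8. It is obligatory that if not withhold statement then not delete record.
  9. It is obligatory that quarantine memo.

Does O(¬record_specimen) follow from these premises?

Yes

Premise 9 gives O(quarantine_memo).
Applying K to premise 2 (O(quarantine_memo → reconcile_certificate)) and O(quarantine_memo) yields O(reconcile_certificate).
Premise 3, O(quarantine_badge → ¬reconcile_certificate), contraposes to O(reconcile_certificate → ¬quarantine_badge); with O(reconcile_certificate) we get O(¬quarantine_badge).
Premise 1 is O(withhold_statement → quarantine_badge); contrapositively O(¬quarantine_badge → ¬withhold_statement). Since O(¬quarantine_badge) holds, K gives O(¬withhold_statement).
From O(¬withhold_statement) and premise 8, O(¬withhold_statement → ¬delete_record), we obtain O(¬delete_record).
From O(¬delete_record) and premise 7, O(¬delete_record → ¬record_specimen), we obtain O(¬record_specimen).
Premises 4, 5, 6 do not contribute to this derivation.
So O(¬record_specimen) follows.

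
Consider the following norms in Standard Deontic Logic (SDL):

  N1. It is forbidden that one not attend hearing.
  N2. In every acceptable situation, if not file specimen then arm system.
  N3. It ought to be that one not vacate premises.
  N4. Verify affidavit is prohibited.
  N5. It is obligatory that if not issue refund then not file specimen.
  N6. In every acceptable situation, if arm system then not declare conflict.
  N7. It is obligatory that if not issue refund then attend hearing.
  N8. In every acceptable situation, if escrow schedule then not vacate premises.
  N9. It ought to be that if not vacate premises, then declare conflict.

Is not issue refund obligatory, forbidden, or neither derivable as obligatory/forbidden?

From premise 3 we have O(¬vacate_premises).
Applying K to premise 9 (O(¬vacate_premises → declare_conflict)) and O(¬vacate_premises) yields O(declare_conflict).
Premise 6 is O(arm_system → ¬declare_conflict); contrapositively O(declare_conflict → ¬arm_system). Since O(declare_conflict) holds, K gives O(¬arm_system).
Premise 2 is O(¬file_specimen → arm_system); contrapositively O(¬arm_system → file_specimen). Since O(¬arm_system) holds, K gives O(file_specimen).
Premise 5, O(¬issue_refund → ¬file_specimen), contraposes to O(file_specimen → issue_refund); with O(file_specimen) we get O(issue_refund).
Premises 1, 4, 7, 8 do not contribute to this derivation.
Thus O(issue_refund), which is F(¬issue_refund): ¬issue_refund is forbidden.

Forbidden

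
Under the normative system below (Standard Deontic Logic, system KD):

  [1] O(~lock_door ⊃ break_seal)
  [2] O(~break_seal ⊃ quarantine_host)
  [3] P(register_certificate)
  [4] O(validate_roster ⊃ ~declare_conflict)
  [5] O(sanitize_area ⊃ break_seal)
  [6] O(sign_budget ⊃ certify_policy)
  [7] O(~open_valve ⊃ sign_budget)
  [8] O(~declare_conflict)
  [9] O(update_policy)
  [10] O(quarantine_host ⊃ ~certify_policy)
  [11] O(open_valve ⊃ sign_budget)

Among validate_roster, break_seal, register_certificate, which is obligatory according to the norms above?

Premises 7 and 11 are O(~open_valve ⊃ sign_budget) and O(open_valve ⊃ sign_budget); every ideal world satisfies ~open_valve or open_valve, so in either case sign_budget holds — hence O(sign_budget).
From O(sign_budget) and premise 6, O(sign_budget ⊃ certify_policy), we obtain O(certify_policy).
Premise 10 is O(quarantine_host ⊃ ~certify_policy); contrapositively O(certify_policy ⊃ ~quarantine_host). Since O(certify_policy) holds, K gives O(~quarantine_host).
Premise 2, O(~break_seal ⊃ quarantine_host), contraposes to O(~quarantine_host ⊃ break_seal); with O(~quarantine_host) we get O(break_seal).
So O(break_seal) holds — break_seal is obligatory. None of the other listed options is made obligatory by any chain of premises.

break_seal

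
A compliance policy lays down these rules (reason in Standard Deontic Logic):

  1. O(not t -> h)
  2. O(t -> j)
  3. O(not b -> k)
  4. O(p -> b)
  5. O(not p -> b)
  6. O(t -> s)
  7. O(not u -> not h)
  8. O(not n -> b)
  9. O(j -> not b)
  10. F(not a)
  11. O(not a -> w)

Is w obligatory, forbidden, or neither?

Premise 11 is O(not a -> w), but O(not a) is not derivable from the premises, so it does not yield O(w).
No premise or chain of K-axiom applications forces O(w), and none forces O(not w). So w is neither obligatory nor forbidden under these norms.

Neither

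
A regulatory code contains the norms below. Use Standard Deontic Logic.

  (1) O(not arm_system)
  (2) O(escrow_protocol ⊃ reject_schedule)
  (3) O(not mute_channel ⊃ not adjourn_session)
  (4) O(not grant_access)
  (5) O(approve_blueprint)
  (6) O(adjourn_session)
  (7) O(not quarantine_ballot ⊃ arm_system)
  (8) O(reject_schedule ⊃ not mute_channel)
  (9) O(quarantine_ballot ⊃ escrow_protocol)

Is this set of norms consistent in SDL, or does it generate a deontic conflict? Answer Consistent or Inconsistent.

Inconsistent

Premise 6 states O(adjourn_session) outright.
The contrapositive of premise 3 (O(not mute_channel ⊃ not adjourn_session)) is O(adjourn_session ⊃ mute_channel), and O(adjourn_session) is already established, so O(mute_channel).
Premise 8, O(reject_schedule ⊃ not mute_channel), contraposes to O(mute_channel ⊃ not reject_schedule); with O(mute_channel) we get O(not reject_schedule).
The contrapositive of premise 2 (O(escrow_protocol ⊃ reject_schedule)) is O(not reject_schedule ⊃ not escrow_protocol), and O(not reject_schedule) is already established, so O(not escrow_protocol).
The contrapositive of premise 9 (O(quarantine_ballot ⊃ escrow_protocol)) is O(not escrow_protocol ⊃ not quarantine_ballot), and O(not escrow_protocol) is already established, so O(not quarantine_ballot).
Premise 7 is O(not quarantine_ballot ⊃ arm_system); since O(not quarantine_ballot), deontic closure gives O(arm_system).
Yet premise 1 states O(not arm_system).
We now have both O(arm_system) and O(not arm_system) — arm_system is simultaneously obligatory and forbidden, violating the D-axiom.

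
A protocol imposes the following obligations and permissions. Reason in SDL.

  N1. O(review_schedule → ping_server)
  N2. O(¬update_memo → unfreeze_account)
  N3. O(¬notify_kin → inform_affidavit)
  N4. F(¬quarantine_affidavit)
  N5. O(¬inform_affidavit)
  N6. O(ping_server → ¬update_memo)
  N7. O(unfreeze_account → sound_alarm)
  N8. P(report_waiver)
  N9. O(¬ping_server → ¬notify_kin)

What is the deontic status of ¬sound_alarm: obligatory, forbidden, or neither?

Forbidden

Premise 5 states O(¬inform_affidavit) outright.
The contrapositive of premise 3 (O(¬notify_kin → inform_affidavit)) is O(¬inform_affidavit → notify_kin), and O(¬inform_affidavit) is already established, so O(notify_kin).
The contrapositive of premise 9 (O(¬ping_server → ¬notify_kin)) is O(notify_kin → ping_server), and O(notify_kin) is already established, so O(ping_server).
Premise 6 is O(ping_server → ¬update_memo); since O(ping_server), deontic closure gives O(¬update_memo).
With premise 2, O(¬update_memo → unfreeze_account), the K-axiom yields O(unfreeze_account).
With premise 7, O(unfreeze_account → sound_alarm), the K-axiom yields O(sound_alarm).
Premises 1, 4, 8 do not contribute to this derivation.
Thus O(sound_alarm), which is F(¬sound_alarm): ¬sound_alarm is forbidden.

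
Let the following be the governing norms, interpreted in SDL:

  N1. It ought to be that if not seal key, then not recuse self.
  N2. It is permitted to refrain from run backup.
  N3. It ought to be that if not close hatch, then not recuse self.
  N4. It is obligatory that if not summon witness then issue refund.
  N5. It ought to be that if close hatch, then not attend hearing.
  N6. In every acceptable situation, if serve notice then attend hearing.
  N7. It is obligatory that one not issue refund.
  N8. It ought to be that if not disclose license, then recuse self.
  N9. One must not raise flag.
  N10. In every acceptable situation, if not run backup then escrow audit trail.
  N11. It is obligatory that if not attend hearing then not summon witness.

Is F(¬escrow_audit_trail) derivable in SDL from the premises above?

Premise 10 is O(¬run_backup → escrow_audit_trail), but O(¬run_backup) is not derivable from the premises (the permission P(¬run_backup) asserts only ¬O(run_backup), not O(¬run_backup)), so it does not yield O(escrow_audit_trail).
No other premise forces O(escrow_audit_trail). An ideal world satisfying every premise can still have ¬escrow_audit_trail true, so F(¬escrow_audit_trail) is not derivable.

No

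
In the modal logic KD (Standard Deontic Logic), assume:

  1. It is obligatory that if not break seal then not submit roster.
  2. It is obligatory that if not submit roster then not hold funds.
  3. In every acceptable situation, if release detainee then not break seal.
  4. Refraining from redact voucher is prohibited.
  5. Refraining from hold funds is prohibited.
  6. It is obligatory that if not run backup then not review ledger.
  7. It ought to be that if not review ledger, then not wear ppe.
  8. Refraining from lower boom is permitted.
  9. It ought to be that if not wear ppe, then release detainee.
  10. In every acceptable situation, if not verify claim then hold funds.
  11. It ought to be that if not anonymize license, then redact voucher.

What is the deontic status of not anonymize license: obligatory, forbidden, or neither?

Premise 11 is O(¬anonymize_license → redact_voucher); even if O(redact_voucher) held, inferring O(¬anonymize_license) would be affirming the consequent — invalid.
No premise or chain of K-axiom applications forces O(¬anonymize_license), and none forces O(anonymize_license). So ¬anonymize_license is neither obligatory nor forbidden under these norms.

Neither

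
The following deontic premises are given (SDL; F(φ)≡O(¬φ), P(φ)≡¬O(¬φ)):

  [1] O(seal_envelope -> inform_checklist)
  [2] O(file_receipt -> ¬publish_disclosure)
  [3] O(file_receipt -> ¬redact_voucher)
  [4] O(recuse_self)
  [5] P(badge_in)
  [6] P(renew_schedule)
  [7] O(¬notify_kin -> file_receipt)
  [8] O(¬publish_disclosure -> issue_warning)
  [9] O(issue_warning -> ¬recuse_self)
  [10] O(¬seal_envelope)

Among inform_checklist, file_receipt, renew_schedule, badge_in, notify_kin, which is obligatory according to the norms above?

Premise 4 states O(recuse_self) outright.
The contrapositive of premise 9 (O(issue_warning -> ¬recuse_self)) is O(recuse_self -> ¬issue_warning), and O(recuse_self) is already established, so O(¬issue_warning).
Premise 8, O(¬publish_disclosure -> issue_warning), contraposes to O(¬issue_warning -> publish_disclosure); with O(¬issue_warning) we get O(publish_disclosure).
Premise 2, O(file_receipt -> ¬publish_disclosure), contraposes to O(publish_disclosure -> ¬file_receipt); with O(publish_disclosure) we get O(¬file_receipt).
Premise 7, O(¬notify_kin -> file_receipt), contraposes to O(¬file_receipt -> notify_kin); with O(¬file_receipt) we get O(notify_kin).
So O(notify_kin) holds — notify_kin is obligatory. None of the other listed options is made obligatory by any chain of premises.

notify_kin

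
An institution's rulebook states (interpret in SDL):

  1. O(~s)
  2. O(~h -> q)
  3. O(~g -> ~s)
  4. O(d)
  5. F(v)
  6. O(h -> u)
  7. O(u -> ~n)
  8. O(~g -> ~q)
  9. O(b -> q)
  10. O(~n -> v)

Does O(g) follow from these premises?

Yes

Premise 5, F(v), is equivalent to O(~v).
Premise 10, O(~n -> v), contraposes to O(~v -> n); with O(~v) we get O(n).
Premise 7 is O(u -> ~n); contrapositively O(n -> ~u). Since O(n) holds, K gives O(~u).
Premise 6, O(h -> u), contraposes to O(~u -> ~h); with O(~u) we get O(~h).
With premise 2, O(~h -> q), the K-axiom yields O(q).
Premise 8 is O(~g -> ~q); contrapositively O(q -> g). Since O(q) holds, K gives O(g).
Premises 1, 3, 4, 9 do not contribute to this derivation.
So O(g) follows.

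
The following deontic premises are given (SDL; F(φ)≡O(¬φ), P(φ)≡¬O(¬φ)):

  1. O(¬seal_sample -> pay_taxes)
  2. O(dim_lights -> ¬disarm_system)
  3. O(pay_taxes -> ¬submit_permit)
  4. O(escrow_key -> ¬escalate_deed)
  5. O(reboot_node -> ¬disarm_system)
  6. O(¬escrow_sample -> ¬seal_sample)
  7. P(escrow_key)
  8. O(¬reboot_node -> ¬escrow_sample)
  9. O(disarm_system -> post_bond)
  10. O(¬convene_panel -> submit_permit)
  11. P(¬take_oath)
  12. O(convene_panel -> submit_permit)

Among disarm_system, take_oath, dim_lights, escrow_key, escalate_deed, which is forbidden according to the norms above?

By case analysis on convene_panel: premise 12 gives O(convene_panel -> submit_permit) and premise 10 gives O(¬convene_panel -> submit_permit), so O(submit_permit) either way.
Premise 3, O(pay_taxes -> ¬submit_permit), contraposes to O(submit_permit -> ¬pay_taxes); with O(submit_permit) we get O(¬pay_taxes).
Premise 1, O(¬seal_sample -> pay_taxes), contraposes to O(¬pay_taxes -> seal_sample); with O(¬pay_taxes) we get O(seal_sample).
Premise 6 is O(¬escrow_sample -> ¬seal_sample); contrapositively O(seal_sample -> escrow_sample). Since O(seal_sample) holds, K gives O(escrow_sample).
The contrapositive of premise 8 (O(¬reboot_node -> ¬escrow_sample)) is O(escrow_sample -> reboot_node), and O(escrow_sample) is already established, so O(reboot_node).
From O(reboot_node) and premise 5, O(reboot_node -> ¬disarm_system), we obtain O(¬disarm_system).
So O(¬disarm_system) holds, i.e. disarm_system is forbidden. None of the other listed options is forbidden under the premises.

disarm_system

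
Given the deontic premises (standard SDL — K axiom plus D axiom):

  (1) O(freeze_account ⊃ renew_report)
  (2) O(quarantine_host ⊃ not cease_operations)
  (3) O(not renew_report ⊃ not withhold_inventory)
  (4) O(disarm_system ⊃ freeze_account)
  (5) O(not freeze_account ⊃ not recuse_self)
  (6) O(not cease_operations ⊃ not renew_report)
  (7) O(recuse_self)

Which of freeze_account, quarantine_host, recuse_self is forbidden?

quarantine_host

From premise 7 we have O(recuse_self).
Premise 5 is O(not freeze_account ⊃ not recuse_self); contrapositively O(recuse_self ⊃ freeze_account). Since O(recuse_self) holds, K gives O(freeze_account).
With premise 1, O(freeze_account ⊃ renew_report), the K-axiom yields O(renew_report).
Premise 6 is O(not cease_operations ⊃ not renew_report); contrapositively O(renew_report ⊃ cease_operations). Since O(renew_report) holds, K gives O(cease_operations).
The contrapositive of premise 2 (O(quarantine_host ⊃ not cease_operations)) is O(cease_operations ⊃ not quarantine_host), and O(cease_operations) is already established, so O(not quarantine_host).
So O(not quarantine_host) holds, i.e. quarantine_host is forbidden. None of the other listed options is forbidden under the premises.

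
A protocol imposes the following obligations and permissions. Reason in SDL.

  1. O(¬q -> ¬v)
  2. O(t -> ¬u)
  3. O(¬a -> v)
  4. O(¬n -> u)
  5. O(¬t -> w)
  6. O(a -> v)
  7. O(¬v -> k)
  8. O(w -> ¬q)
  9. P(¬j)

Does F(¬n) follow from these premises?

Yes

Premises 3 and 6 are O(¬a -> v) and O(a -> v); every ideal world satisfies ¬a or a, so in either case v holds — hence O(v).
The contrapositive of premise 1 (O(¬q -> ¬v)) is O(v -> q), and O(v) is already established, so O(q).
Premise 8 is O(w -> ¬q); contrapositively O(q -> ¬w). Since O(q) holds, K gives O(¬w).
Premise 5 is O(¬t -> w); contrapositively O(¬w -> t). Since O(¬w) holds, K gives O(t).
Applying K to premise 2 (O(t -> ¬u)) and O(t) yields O(¬u).
Premise 4, O(¬n -> u), contraposes to O(¬u -> n); with O(¬u) we get O(n).
Premises 7, 9 do not contribute to this derivation.
So O(n) holds, i.e. F(¬n). The claim follows.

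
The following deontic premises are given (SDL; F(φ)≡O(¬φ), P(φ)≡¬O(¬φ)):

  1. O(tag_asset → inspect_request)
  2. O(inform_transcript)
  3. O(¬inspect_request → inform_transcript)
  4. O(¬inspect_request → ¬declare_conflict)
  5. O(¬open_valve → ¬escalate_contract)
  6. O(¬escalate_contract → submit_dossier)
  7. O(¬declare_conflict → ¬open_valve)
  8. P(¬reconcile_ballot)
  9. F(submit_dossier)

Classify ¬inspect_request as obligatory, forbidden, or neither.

Forbidden

Premise 9 is F(submit_dossier), i.e. O(¬submit_dossier).
Premise 6 is O(¬escalate_contract → submit_dossier); contrapositively O(¬submit_dossier → escalate_contract). Since O(¬submit_dossier) holds, K gives O(escalate_contract).
Premise 5 is O(¬open_valve → ¬escalate_contract); contrapositively O(escalate_contract → open_valve). Since O(escalate_contract) holds, K gives O(open_valve).
Premise 7, O(¬declare_conflict → ¬open_valve), contraposes to O(open_valve → declare_conflict); with O(open_valve) we get O(declare_conflict).
Premise 4, O(¬inspect_request → ¬declare_conflict), contraposes to O(declare_conflict → inspect_request); with O(declare_conflict) we get O(inspect_request).
Premises 1, 2, 3, 8 do not contribute to this derivation.
Thus O(inspect_request), which is F(¬inspect_request): ¬inspect_request is forbidden.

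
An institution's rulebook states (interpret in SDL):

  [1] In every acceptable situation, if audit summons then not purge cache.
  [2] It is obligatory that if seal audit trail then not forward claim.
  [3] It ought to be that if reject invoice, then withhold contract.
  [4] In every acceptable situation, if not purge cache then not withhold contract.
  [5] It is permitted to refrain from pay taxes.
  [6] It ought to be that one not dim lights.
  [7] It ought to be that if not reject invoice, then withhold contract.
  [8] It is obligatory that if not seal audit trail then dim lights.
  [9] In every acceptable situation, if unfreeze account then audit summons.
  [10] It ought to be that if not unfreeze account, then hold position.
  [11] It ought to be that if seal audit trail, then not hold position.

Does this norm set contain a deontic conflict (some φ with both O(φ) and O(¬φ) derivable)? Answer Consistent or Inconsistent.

Premises 7 and 3 cover both cases: O(¬reject_invoice → withhold_contract) and O(reject_invoice → withhold_contract). Since ¬reject_invoice ∨ reject_invoice is a tautology, O(withhold_contract) follows.
The contrapositive of premise 4 (O(¬purge_cache → ¬withhold_contract)) is O(withhold_contract → purge_cache), and O(withhold_contract) is already established, so O(purge_cache).
The contrapositive of premise 1 (O(audit_summons → ¬purge_cache)) is O(purge_cache → ¬audit_summons), and O(purge_cache) is already established, so O(¬audit_summons).
Premise 9, O(unfreeze_account → audit_summons), contraposes to O(¬audit_summons → ¬unfreeze_account); with O(¬audit_summons) we get O(¬unfreeze_account).
Applying K to premise 10 (O(¬unfreeze_account → hold_position)) and O(¬unfreeze_account) yields O(hold_position).
Premise 11 is O(seal_audit_trail → ¬hold_position); contrapositively O(hold_position → ¬seal_audit_trail). Since O(hold_position) holds, K gives O(¬seal_audit_trail).
Premise 8 is O(¬seal_audit_trail → dim_lights); since O(¬seal_audit_trail), deontic closure gives O(dim_lights).
However, premise 6 gives O(¬dim_lights).
We now have both O(dim_lights) and O(¬dim_lights) — dim_lights is simultaneously obligatory and forbidden, violating the D-axiom.

Inconsistent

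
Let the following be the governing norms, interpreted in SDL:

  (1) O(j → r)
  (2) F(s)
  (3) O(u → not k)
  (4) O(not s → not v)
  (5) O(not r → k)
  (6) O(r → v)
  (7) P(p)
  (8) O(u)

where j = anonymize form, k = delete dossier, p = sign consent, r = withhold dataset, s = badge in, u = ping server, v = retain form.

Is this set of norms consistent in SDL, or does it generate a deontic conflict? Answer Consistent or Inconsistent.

Premise 8 gives O(u).
With premise 3, O(u → not k), the K-axiom yields O(not k).
Premise 5, O(not r → k), contraposes to O(not k → r); with O(not k) we get O(r).
From O(r) and premise 6, O(r → v), we obtain O(v).
The contrapositive of premise 4 (O(not s → not v)) is O(v → s), and O(v) is already established, so O(s).
But premise 2, F(s), means O(not s).
We now have both O(s) and O(not s) — s is simultaneously obligatory and forbidden, violating the D-axiom.

Inconsistent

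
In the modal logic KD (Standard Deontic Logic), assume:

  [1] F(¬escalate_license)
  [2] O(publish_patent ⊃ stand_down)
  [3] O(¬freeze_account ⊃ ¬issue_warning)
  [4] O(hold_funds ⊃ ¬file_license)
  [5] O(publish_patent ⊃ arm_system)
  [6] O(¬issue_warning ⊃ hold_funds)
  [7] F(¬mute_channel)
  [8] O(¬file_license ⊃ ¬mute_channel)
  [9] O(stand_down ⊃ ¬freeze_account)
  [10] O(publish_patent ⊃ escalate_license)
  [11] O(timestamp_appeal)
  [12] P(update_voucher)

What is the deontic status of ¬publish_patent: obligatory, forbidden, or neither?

Premise 7, F(¬mute_channel), is equivalent to O(mute_channel).
Premise 8, O(¬file_license ⊃ ¬mute_channel), contraposes to O(mute_channel ⊃ file_license); with O(mute_channel) we get O(file_license).
Premise 4, O(hold_funds ⊃ ¬file_license), contraposes to O(file_license ⊃ ¬hold_funds); with O(file_license) we get O(¬hold_funds).
Premise 6, O(¬issue_warning ⊃ hold_funds), contraposes to O(¬hold_funds ⊃ issue_warning); with O(¬hold_funds) we get O(issue_warning).
Premise 3, O(¬freeze_account ⊃ ¬issue_warning), contraposes to O(issue_warning ⊃ freeze_account); with O(issue_warning) we get O(freeze_account).
Premise 9 is O(stand_down ⊃ ¬freeze_account); contrapositively O(freeze_account ⊃ ¬stand_down). Since O(freeze_account) holds, K gives O(¬stand_down).
Premise 2 is O(publish_patent ⊃ stand_down); contrapositively O(¬stand_down ⊃ ¬publish_patent). Since O(¬stand_down) holds, K gives O(¬publish_patent).
Premises 1, 5, 10, 11, 12 do not contribute to this derivation.
Hence ¬publish_patent is obligatory.

Obligatory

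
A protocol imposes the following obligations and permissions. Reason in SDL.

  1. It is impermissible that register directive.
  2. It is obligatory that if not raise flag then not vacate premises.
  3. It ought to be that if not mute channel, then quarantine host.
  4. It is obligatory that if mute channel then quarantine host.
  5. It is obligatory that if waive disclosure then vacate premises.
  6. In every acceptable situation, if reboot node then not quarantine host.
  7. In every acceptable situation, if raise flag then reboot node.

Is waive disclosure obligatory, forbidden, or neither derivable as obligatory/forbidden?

Premises 4 and 3 are O(mute_channel → quarantine_host) and O(¬mute_channel → quarantine_host); every ideal world satisfies mute_channel or ¬mute_channel, so in either case quarantine_host holds — hence O(quarantine_host).
Premise 6 is O(reboot_node → ¬quarantine_host); contrapositively O(quarantine_host → ¬reboot_node). Since O(quarantine_host) holds, K gives O(¬reboot_node).
The contrapositive of premise 7 (O(raise_flag → reboot_node)) is O(¬reboot_node → ¬raise_flag), and O(¬reboot_node) is already established, so O(¬raise_flag).
Premise 2 is O(¬raise_flag → ¬vacate_premises); since O(¬raise_flag), deontic closure gives O(¬vacate_premises).
The contrapositive of premise 5 (O(waive_disclosure → vacate_premises)) is O(¬vacate_premises → ¬waive_disclosure), and O(¬vacate_premises) is already established, so O(¬waive_disclosure).
Premise 1 does not contribute to this derivation.
Thus O(¬waive_disclosure), which is F(waive_disclosure): waive_disclosure is forbidden.

Forbidden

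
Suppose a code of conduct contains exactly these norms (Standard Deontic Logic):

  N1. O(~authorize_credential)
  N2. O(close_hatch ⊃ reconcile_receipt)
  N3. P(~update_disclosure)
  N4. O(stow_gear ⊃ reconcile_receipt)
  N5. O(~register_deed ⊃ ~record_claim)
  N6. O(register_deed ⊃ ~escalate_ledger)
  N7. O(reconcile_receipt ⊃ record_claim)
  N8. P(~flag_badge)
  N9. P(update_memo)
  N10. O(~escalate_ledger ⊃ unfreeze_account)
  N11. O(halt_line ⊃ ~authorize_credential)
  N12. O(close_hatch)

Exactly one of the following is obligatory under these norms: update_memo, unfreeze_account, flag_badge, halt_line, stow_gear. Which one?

Premise 12 gives O(close_hatch).
Applying K to premise 2 (O(close_hatch ⊃ reconcile_receipt)) and O(close_hatch) yields O(reconcile_receipt).
From O(reconcile_receipt) and premise 7, O(reconcile_receipt ⊃ record_claim), we obtain O(record_claim).
The contrapositive of premise 5 (O(~register_deed ⊃ ~record_claim)) is O(record_claim ⊃ register_deed), and O(record_claim) is already established, so O(register_deed).
Premise 6 is O(register_deed ⊃ ~escalate_ledger); since O(register_deed), deontic closure gives O(~escalate_ledger).
From O(~escalate_ledger) and premise 10, O(~escalate_ledger ⊃ unfreeze_account), we obtain O(unfreeze_account).
So O(unfreeze_account) holds — unfreeze_account is obligatory. None of the other listed options is made obligatory by any chain of premises.

unfreeze_account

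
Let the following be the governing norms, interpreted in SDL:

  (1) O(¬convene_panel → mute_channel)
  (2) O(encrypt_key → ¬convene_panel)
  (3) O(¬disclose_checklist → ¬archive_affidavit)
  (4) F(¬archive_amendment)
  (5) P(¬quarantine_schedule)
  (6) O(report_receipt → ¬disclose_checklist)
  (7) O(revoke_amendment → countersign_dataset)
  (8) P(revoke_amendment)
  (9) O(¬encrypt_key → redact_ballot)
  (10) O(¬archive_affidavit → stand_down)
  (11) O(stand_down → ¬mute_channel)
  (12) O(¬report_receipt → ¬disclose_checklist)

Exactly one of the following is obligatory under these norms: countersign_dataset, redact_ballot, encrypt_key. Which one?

redact_ballot

By case analysis on ¬report_receipt: premise 12 gives O(¬report_receipt → ¬disclose_checklist) and premise 6 gives O(report_receipt → ¬disclose_checklist), so O(¬disclose_checklist) either way.
Premise 3 is O(¬disclose_checklist → ¬archive_affidavit); since O(¬disclose_checklist), deontic closure gives O(¬archive_affidavit).
With premise 10, O(¬archive_affidavit → stand_down), the K-axiom yields O(stand_down).
With premise 11, O(stand_down → ¬mute_channel), the K-axiom yields O(¬mute_channel).
Premise 1, O(¬convene_panel → mute_channel), contraposes to O(¬mute_channel → convene_panel); with O(¬mute_channel) we get O(convene_panel).
The contrapositive of premise 2 (O(encrypt_key → ¬convene_panel)) is O(convene_panel → ¬encrypt_key), and O(convene_panel) is already established, so O(¬encrypt_key).
With premise 9, O(¬encrypt_key → redact_ballot), the K-axiom yields O(redact_ballot).
So O(redact_ballot) holds — redact_ballot is obligatory. None of the other listed options is made obligatory by any chain of premises.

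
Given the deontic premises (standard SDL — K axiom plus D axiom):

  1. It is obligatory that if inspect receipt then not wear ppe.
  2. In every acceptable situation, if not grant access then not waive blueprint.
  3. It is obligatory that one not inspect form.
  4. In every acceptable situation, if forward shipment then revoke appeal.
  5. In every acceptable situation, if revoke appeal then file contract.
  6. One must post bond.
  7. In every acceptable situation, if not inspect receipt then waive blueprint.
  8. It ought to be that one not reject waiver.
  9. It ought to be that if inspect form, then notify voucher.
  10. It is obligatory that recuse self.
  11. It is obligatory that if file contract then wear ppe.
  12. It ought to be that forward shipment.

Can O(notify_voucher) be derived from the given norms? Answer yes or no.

No

Premise 9 is O(inspect_form → notify_voucher), but O(inspect_form) is not derivable from the premises, so it does not yield O(notify_voucher).
No other premise forces O(notify_voucher). An ideal world satisfying every premise can still have notify_voucher false, so O(notify_voucher) is not derivable.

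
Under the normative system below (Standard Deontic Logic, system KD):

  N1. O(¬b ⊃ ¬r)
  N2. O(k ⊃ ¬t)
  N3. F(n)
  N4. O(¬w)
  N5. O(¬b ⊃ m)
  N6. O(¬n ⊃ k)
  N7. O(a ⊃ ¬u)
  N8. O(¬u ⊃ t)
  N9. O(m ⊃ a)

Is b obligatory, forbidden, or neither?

Premise 3 is F(n), i.e. O(¬n).
Applying K to premise 6 (O(¬n ⊃ k)) and O(¬n) yields O(k).
Applying K to premise 2 (O(k ⊃ ¬t)) and O(k) yields O(¬t).
Premise 8, O(¬u ⊃ t), contraposes to O(¬t ⊃ u); with O(¬t) we get O(u).
Premise 7, O(a ⊃ ¬u), contraposes to O(u ⊃ ¬a); with O(u) we get O(¬a).
The contrapositive of premise 9 (O(m ⊃ a)) is O(¬a ⊃ ¬m), and O(¬a) is already established, so O(¬m).
Premise 5, O(¬b ⊃ m), contraposes to O(¬m ⊃ b); with O(¬m) we get O(b).
Premises 1, 4 do not contribute to this derivation.
Hence b is obligatory.

Obligatory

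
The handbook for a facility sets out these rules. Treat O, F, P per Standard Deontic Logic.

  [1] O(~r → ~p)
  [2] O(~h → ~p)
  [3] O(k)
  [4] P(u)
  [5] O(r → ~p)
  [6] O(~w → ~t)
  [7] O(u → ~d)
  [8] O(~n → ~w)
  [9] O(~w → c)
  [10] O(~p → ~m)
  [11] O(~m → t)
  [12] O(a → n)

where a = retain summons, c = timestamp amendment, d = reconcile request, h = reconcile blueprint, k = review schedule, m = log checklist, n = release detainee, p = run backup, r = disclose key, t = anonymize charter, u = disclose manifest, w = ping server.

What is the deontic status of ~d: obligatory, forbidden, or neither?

Premise 7 is O(u → ~d), but O(u) is not derivable from the premises (the permission P(u) asserts only ~O(~u), not O(u)), so it does not yield O(~d).
No premise or chain of K-axiom applications forces O(~d), and none forces O(d). So ~d is neither obligatory nor forbidden under these norms.

Neither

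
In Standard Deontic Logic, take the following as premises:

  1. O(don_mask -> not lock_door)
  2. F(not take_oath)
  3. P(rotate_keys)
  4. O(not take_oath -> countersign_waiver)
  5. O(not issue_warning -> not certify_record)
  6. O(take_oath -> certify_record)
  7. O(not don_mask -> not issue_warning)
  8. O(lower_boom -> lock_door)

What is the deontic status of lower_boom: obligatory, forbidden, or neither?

F(not take_oath) at premise 2 means O(take_oath).
Applying K to premise 6 (O(take_oath -> certify_record)) and O(take_oath) yields O(certify_record).
Premise 5, O(not issue_warning -> not certify_record), contraposes to O(certify_record -> issue_warning); with O(certify_record) we get O(issue_warning).
Premise 7, O(not don_mask -> not issue_warning), contraposes to O(issue_warning -> don_mask); with O(issue_warning) we get O(don_mask).
Premise 1 is O(don_mask -> not lock_door); since O(don_mask), deontic closure gives O(not lock_door).
Premise 8, O(lower_boom -> lock_door), contraposes to O(not lock_door -> not lower_boom); with O(not lock_door) we get O(not lower_boom).
Premises 3, 4 do not contribute to this derivation.
Thus O(not lower_boom), which is F(lower_boom): lower_boom is forbidden.

Forbidden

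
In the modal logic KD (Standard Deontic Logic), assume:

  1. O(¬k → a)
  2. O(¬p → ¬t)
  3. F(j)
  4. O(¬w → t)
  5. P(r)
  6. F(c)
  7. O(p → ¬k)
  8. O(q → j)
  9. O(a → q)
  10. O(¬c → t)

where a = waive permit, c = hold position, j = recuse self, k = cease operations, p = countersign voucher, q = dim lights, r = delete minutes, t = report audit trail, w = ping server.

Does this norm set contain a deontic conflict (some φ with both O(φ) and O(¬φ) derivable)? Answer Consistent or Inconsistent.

Premise 6, F(c), is equivalent to O(¬c).
From O(¬c) and premise 10, O(¬c → t), we obtain O(t).
The contrapositive of premise 2 (O(¬p → ¬t)) is O(t → p), and O(t) is already established, so O(p).
Applying K to premise 7 (O(p → ¬k)) and O(p) yields O(¬k).
Premise 1 is O(¬k → a); since O(¬k), deontic closure gives O(a).
Applying K to premise 9 (O(a → q)) and O(a) yields O(q).
From O(q) and premise 8, O(q → j), we obtain O(j).
Yet premise 3 is F(j), i.e. O(¬j).
We now have both O(j) and O(¬j) — j is simultaneously obligatory and forbidden, violating the D-axiom.

Inconsistent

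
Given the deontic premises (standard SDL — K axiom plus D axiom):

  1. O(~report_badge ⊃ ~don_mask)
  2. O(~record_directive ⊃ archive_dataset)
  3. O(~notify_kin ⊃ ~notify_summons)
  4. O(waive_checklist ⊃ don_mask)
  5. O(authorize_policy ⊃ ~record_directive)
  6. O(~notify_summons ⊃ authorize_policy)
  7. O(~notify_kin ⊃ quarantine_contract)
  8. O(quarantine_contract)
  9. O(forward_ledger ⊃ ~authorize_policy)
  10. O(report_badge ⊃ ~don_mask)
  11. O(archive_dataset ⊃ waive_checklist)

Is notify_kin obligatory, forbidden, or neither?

Obligatory

Premises 10 and 1 cover both cases: O(report_badge ⊃ ~don_mask) and O(~report_badge ⊃ ~don_mask). Since report_badge ∨ ~report_badge is a tautology, O(~don_mask) follows.
Premise 4, O(waive_checklist ⊃ don_mask), contraposes to O(~don_mask ⊃ ~waive_checklist); with O(~don_mask) we get O(~waive_checklist).
Premise 11, O(archive_dataset ⊃ waive_checklist), contraposes to O(~waive_checklist ⊃ ~archive_dataset); with O(~waive_checklist) we get O(~archive_dataset).
Premise 2, O(~record_directive ⊃ archive_dataset), contraposes to O(~archive_dataset ⊃ record_directive); with O(~archive_dataset) we get O(record_directive).
Premise 5, O(authorize_policy ⊃ ~record_directive), contraposes to O(record_directive ⊃ ~authorize_policy); with O(record_directive) we get O(~authorize_policy).
Premise 6, O(~notify_summons ⊃ authorize_policy), contraposes to O(~authorize_policy ⊃ notify_summons); with O(~authorize_policy) we get O(notify_summons).
Premise 3, O(~notify_kin ⊃ ~notify_summons), contraposes to O(notify_summons ⊃ notify_kin); with O(notify_summons) we get O(notify_kin).
Premises 7, 8, 9 do not contribute to this derivation.
Hence notify_kin is obligatory.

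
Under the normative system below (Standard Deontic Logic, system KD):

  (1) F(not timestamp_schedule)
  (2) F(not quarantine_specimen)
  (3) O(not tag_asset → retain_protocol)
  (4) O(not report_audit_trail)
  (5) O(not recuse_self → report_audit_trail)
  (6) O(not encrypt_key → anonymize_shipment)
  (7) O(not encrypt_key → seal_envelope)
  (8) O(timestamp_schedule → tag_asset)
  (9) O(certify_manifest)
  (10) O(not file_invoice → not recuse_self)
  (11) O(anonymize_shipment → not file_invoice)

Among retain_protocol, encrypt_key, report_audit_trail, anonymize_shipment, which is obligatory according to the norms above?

encrypt_key

Premise 4 gives O(not report_audit_trail).
Premise 5 is O(not recuse_self → report_audit_trail); contrapositively O(not report_audit_trail → recuse_self). Since O(not report_audit_trail) holds, K gives O(recuse_self).
The contrapositive of premise 10 (O(not file_invoice → not recuse_self)) is O(recuse_self → file_invoice), and O(recuse_self) is already established, so O(file_invoice).
The contrapositive of premise 11 (O(anonymize_shipment → not file_invoice)) is O(file_invoice → not anonymize_shipment), and O(file_invoice) is already established, so O(not anonymize_shipment).
Premise 6 is O(not encrypt_key → anonymize_shipment); contrapositively O(not anonymize_shipment → encrypt_key). Since O(not anonymize_shipment) holds, K gives O(encrypt_key).
So O(encrypt_key) holds — encrypt_key is obligatory. None of the other listed options is made obligatory by any chain of premises.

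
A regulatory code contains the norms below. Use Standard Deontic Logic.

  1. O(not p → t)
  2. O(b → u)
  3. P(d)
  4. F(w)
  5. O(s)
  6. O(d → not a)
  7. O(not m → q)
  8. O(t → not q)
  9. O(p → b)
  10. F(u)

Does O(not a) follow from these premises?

Premise 6 is O(d → not a), but O(d) is not derivable from the premises (the permission P(d) asserts only not O(not d), not O(d)), so it does not yield O(not a).
No other premise forces O(not a). An ideal world satisfying every premise can still have not a false, so O(not a) is not derivable.

No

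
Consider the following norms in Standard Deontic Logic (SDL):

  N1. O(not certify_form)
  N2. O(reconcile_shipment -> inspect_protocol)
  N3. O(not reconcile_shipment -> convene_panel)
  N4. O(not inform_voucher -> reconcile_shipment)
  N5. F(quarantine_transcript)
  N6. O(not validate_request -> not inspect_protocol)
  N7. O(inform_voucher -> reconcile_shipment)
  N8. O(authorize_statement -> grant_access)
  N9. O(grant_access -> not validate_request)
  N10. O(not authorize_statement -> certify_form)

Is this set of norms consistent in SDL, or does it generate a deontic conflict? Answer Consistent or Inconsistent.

Premises 7 and 4 cover both cases: O(inform_voucher -> reconcile_shipment) and O(not inform_voucher -> reconcile_shipment). Since inform_voucher ∨ not inform_voucher is a tautology, O(reconcile_shipment) follows.
With premise 2, O(reconcile_shipment -> inspect_protocol), the K-axiom yields O(inspect_protocol).
The contrapositive of premise 6 (O(not validate_request -> not inspect_protocol)) is O(inspect_protocol -> validate_request), and O(inspect_protocol) is already established, so O(validate_request).
Premise 9 is O(grant_access -> not validate_request); contrapositively O(validate_request -> not grant_access). Since O(validate_request) holds, K gives O(not grant_access).
Premise 8, O(authorize_statement -> grant_access), contraposes to O(not grant_access -> not authorize_statement); with O(not grant_access) we get O(not authorize_statement).
From O(not authorize_statement) and premise 10, O(not authorize_statement -> certify_form), we obtain O(certify_form).
However, premise 1 gives O(not certify_form).
We now have both O(certify_form) and O(not certify_form) — certify_form is simultaneously obligatory and forbidden, violating the D-axiom.

Inconsistent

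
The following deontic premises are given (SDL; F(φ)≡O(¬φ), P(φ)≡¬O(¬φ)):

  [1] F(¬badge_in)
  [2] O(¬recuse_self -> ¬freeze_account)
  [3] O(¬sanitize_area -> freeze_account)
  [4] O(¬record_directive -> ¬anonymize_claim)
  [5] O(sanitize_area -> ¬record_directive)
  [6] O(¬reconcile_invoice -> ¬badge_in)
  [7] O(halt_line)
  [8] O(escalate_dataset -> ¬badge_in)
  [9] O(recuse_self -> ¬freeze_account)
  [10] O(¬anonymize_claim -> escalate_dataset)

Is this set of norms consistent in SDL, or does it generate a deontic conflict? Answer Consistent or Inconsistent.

Premises 9 and 2 are O(recuse_self -> ¬freeze_account) and O(¬recuse_self -> ¬freeze_account); every ideal world satisfies recuse_self or ¬recuse_self, so in either case ¬freeze_account holds — hence O(¬freeze_account).
Premise 3 is O(¬sanitize_area -> freeze_account); contrapositively O(¬freeze_account -> sanitize_area). Since O(¬freeze_account) holds, K gives O(sanitize_area).
With premise 5, O(sanitize_area -> ¬record_directive), the K-axiom yields O(¬record_directive).
From O(¬record_directive) and premise 4, O(¬record_directive -> ¬anonymize_claim), we obtain O(¬anonymize_claim).
Premise 10 is O(¬anonymize_claim -> escalate_dataset); since O(¬anonymize_claim), deontic closure gives O(escalate_dataset).
From O(escalate_dataset) and premise 8, O(escalate_dataset -> ¬badge_in), we obtain O(¬badge_in).
However, F(¬badge_in) at premise 1 amounts to O(badge_in).
We now have both O(¬badge_in) and O(badge_in) — badge_in is simultaneously obligatory and forbidden, violating the D-axiom.

Inconsistent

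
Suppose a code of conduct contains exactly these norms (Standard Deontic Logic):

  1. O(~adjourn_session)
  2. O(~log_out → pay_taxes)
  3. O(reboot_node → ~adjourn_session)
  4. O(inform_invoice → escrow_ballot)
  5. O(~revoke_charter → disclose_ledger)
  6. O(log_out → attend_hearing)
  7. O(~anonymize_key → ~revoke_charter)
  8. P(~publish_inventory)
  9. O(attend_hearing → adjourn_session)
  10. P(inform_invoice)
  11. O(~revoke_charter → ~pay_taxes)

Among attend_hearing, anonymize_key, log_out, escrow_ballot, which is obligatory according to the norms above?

anonymize_key

Premise 1 gives O(~adjourn_session).
The contrapositive of premise 9 (O(attend_hearing → adjourn_session)) is O(~adjourn_session → ~attend_hearing), and O(~adjourn_session) is already established, so O(~attend_hearing).
Premise 6 is O(log_out → attend_hearing); contrapositively O(~attend_hearing → ~log_out). Since O(~attend_hearing) holds, K gives O(~log_out).
With premise 2, O(~log_out → pay_taxes), the K-axiom yields O(pay_taxes).
Premise 11, O(~revoke_charter → ~pay_taxes), contraposes to O(pay_taxes → revoke_charter); with O(pay_taxes) we get O(revoke_charter).
Premise 7, O(~anonymize_key → ~revoke_charter), contraposes to O(revoke_charter → anonymize_key); with O(revoke_charter) we get O(anonymize_key).
So O(anonymize_key) holds — anonymize_key is obligatory. None of the other listed options is made obligatory by any chain of premises.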